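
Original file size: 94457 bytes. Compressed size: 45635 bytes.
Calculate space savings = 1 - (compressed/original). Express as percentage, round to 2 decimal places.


ratio = compressed/original = 45635/94457 = 0.48313
savings = 1 - ratio = 1 - 0.48313 = 0.51687
as a percentage: 0.51687 * 100 = 51.69%

Space savings = 1 - 45635/94457 = 51.69%


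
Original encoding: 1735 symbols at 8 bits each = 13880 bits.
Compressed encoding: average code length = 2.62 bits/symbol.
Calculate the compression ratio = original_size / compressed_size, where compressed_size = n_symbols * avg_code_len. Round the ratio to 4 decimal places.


original_size = n_symbols * orig_bits = 1735 * 8 = 13880 bits
compressed_size = n_symbols * avg_code_len = 1735 * 2.62 = 4545.7 bits
ratio = original_size / compressed_size = 13880 / 4545.7 = 3.0534

Compression ratio = 3.0534


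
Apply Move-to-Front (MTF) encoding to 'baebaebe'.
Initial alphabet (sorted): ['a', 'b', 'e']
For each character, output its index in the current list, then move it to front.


MTF encoding:
'b': index 1 in ['a', 'b', 'e'] -> ['b', 'a', 'e']
'a': index 1 in ['b', 'a', 'e'] -> ['a', 'b', 'e']
'e': index 2 in ['a', 'b', 'e'] -> ['e', 'a', 'b']
'b': index 2 in ['e', 'a', 'b'] -> ['b', 'e', 'a']
'a': index 2 in ['b', 'e', 'a'] -> ['a', 'b', 'e']
'e': index 2 in ['a', 'b', 'e'] -> ['e', 'a', 'b']
'b': index 2 in ['e', 'a', 'b'] -> ['b', 'e', 'a']
'e': index 1 in ['b', 'e', 'a'] -> ['e', 'b', 'a']


Output: [1, 1, 2, 2, 2, 2, 2, 1]


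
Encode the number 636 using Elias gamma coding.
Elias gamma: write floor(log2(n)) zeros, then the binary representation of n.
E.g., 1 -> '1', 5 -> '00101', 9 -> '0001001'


num_bits = floor(log2(636)) + 1 = 10
leading_zeros = num_bits - 1 = 9
binary(636) = 1001111100

Elias gamma(636) = '000000000' + '1001111100' = 0000000001001111100 (19 bits)


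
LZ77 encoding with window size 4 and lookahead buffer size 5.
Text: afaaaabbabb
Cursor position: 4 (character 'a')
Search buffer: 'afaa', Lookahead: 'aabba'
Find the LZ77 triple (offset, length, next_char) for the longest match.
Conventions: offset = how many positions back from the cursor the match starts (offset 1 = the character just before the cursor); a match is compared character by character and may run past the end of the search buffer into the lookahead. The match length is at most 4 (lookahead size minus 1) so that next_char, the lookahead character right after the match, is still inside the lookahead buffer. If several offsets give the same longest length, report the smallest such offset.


Try each offset into the search buffer:
  offset=1 (pos 3, char 'a'): match length 2
  offset=2 (pos 2, char 'a'): match length 2
  offset=3 (pos 1, char 'f'): match length 0
  offset=4 (pos 0, char 'a'): match length 1
Longest match has length 2, found at offsets 1, 2; take the smallest, offset 1.
next_char = character at position 4 + 2 = 6 -> 'b'

Best match: offset=1, length=2 (matching 'aa' starting at position 3)
LZ77 triple: (1, 2, 'b')


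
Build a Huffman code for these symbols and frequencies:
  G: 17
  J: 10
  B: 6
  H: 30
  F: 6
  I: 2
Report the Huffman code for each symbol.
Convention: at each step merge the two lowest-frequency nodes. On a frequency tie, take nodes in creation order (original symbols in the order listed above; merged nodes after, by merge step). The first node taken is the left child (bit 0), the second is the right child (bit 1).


Huffman tree construction:
Step 1: Merge I(2) + B(6) = 8
Step 2: Merge F(6) + (I+B)(8) = 14
Step 3: Merge J(10) + (F+(I+B))(14) = 24
Step 4: Merge G(17) + (J+(F+(I+B)))(24) = 41
Step 5: Merge H(30) + (G+(J+(F+(I+B))))(41) = 71
Read each symbol's code off the tree from the root (left child = 0, right child = 1).

Codes:
  G: 10 (length 2)
  J: 110 (length 3)
  B: 11111 (length 5)
  H: 0 (length 1)
  F: 1110 (length 4)
  I: 11110 (length 5)
Average code length: 158/71 = 2.2254 bits/symbol


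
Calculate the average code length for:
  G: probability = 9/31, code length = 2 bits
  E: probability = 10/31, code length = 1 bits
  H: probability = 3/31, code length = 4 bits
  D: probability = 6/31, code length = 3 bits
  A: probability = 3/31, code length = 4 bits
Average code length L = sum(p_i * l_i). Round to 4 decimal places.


Weighted contributions p_i * l_i:
  G: (9/31) * 2 = 18/31
  E: (10/31) * 1 = 10/31
  H: (3/31) * 4 = 12/31
  D: (6/31) * 3 = 18/31
  A: (3/31) * 4 = 12/31
Sum = (18 + 10 + 12 + 18 + 12)/31 = 70/31

L = 70/31 = 2.2581 bits/symbol


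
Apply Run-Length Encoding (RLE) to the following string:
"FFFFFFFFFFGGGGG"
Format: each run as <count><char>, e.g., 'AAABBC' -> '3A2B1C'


Scanning runs left to right:
  i=0: run of 'F' x 10 -> '10F'
  i=10: run of 'G' x 5 -> '5G'

RLE = 10F5G


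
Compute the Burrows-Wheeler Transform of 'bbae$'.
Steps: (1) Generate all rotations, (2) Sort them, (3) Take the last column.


Rotations (sorted):
  0: $bbae -> last char: e
  1: ae$bb -> last char: b
  2: bae$b -> last char: b
  3: bbae$ -> last char: $
  4: e$bba -> last char: a


BWT = ebb$a


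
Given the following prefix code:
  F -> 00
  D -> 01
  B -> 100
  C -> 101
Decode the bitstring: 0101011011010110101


Decoding step by step:
Bits 01 -> D
Bits 01 -> D
Bits 01 -> D
Bits 101 -> C
Bits 101 -> C
Bits 01 -> D
Bits 101 -> C
Bits 01 -> D


Decoded message: DDDCCDCD


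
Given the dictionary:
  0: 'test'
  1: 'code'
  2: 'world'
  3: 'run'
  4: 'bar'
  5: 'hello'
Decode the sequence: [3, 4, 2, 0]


Look up each index in the dictionary:
  3 -> 'run'
  4 -> 'bar'
  2 -> 'world'
  0 -> 'test'

Decoded: "run bar world test"


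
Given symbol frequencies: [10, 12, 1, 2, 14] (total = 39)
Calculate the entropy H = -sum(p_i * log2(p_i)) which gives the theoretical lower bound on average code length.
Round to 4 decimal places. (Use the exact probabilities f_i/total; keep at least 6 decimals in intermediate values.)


Per-symbol terms -p_i * log2(p_i) with p_i = f_i/39:
  p = 10/39 = 0.256410: log2(p) = -1.963474, -p*log2(p) = 0.503455
  p = 12/39 = 0.307692: log2(p) = -1.700440, -p*log2(p) = 0.523212
  p = 1/39 = 0.025641: log2(p) = -5.285402, -p*log2(p) = 0.135523
  p = 2/39 = 0.051282: log2(p) = -4.285402, -p*log2(p) = 0.219764
  p = 14/39 = 0.358974: log2(p) = -1.478047, -p*log2(p) = 0.530581
H = 0.503455 + 0.523212 + 0.135523 + 0.219764 + 0.530581 = 1.912535

H = 1.9125 bits/symbol


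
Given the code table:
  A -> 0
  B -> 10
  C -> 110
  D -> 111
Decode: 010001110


Decoding:
0 -> A
10 -> B
0 -> A
0 -> A
111 -> D
0 -> A


Result: ABAADA


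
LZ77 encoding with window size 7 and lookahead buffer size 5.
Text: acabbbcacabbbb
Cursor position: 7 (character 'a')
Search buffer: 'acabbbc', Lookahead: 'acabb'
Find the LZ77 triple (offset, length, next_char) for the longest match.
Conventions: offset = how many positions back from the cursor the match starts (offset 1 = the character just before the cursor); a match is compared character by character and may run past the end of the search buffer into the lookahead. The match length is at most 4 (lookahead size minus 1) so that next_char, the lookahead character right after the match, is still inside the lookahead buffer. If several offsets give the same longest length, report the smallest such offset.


Try each offset into the search buffer:
  offset=1 (pos 6, char 'c'): match length 0
  offset=2 (pos 5, char 'b'): match length 0
  offset=3 (pos 4, char 'b'): match length 0
  offset=4 (pos 3, char 'b'): match length 0
  offset=5 (pos 2, char 'a'): match length 1
  offset=6 (pos 1, char 'c'): match length 0
  offset=7 (pos 0, char 'a'): match length 4
Longest match has length 4 at offset 7.
next_char = character at position 7 + 4 = 11 -> 'b'

Best match: offset=7, length=4 (matching 'acab' starting at position 0)
LZ77 triple: (7, 4, 'b')


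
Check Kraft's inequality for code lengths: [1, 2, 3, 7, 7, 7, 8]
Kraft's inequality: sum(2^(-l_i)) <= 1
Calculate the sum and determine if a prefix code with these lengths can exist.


Sum = 2^(-1) + 2^(-2) + 2^(-3) + 2^(-7) + 2^(-7) + 2^(-7) + 2^(-8)
    = 0.5 + 0.25 + 0.125 + 0.0078125 + 0.0078125 + 0.0078125 + 0.00390625
    = 231/256 = 0.90234375
Since 0.90234375 <= 1, Kraft's inequality IS satisfied.
A prefix code with these lengths CAN exist.

Kraft sum = 0.90234375. Satisfied.


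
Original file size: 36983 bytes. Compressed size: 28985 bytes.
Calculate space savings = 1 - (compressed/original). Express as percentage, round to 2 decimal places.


ratio = compressed/original = 28985/36983 = 0.783738
savings = 1 - ratio = 1 - 0.783738 = 0.216262
as a percentage: 0.216262 * 100 = 21.63%

Space savings = 1 - 28985/36983 = 21.63%


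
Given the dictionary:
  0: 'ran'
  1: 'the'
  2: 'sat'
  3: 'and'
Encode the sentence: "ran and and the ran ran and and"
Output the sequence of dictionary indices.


Look up each word in the dictionary:
  'ran' -> 0
  'and' -> 3
  'and' -> 3
  'the' -> 1
  'ran' -> 0
  'ran' -> 0
  'and' -> 3
  'and' -> 3

Encoded: [0, 3, 3, 1, 0, 0, 3, 3]


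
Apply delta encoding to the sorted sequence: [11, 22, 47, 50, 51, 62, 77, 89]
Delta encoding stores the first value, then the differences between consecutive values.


First value: 11
Deltas:
  22 - 11 = 11
  47 - 22 = 25
  50 - 47 = 3
  51 - 50 = 1
  62 - 51 = 11
  77 - 62 = 15
  89 - 77 = 12


Delta encoded: [11, 11, 25, 3, 1, 11, 15, 12]


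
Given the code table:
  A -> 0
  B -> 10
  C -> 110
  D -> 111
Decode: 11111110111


Decoding:
111 -> D
111 -> D
10 -> B
111 -> D


Result: DDBD


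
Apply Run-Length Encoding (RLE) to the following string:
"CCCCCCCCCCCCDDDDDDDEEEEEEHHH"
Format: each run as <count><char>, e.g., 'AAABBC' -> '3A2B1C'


Scanning runs left to right:
  i=0: run of 'C' x 12 -> '12C'
  i=12: run of 'D' x 7 -> '7D'
  i=19: run of 'E' x 6 -> '6E'
  i=25: run of 'H' x 3 -> '3H'

RLE = 12C7D6E3H


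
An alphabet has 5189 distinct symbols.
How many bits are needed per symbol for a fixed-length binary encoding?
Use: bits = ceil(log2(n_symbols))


log2(5189) = 12.3412
Bracket: 2^12 = 4096 < 5189 <= 2^13 = 8192
So ceil(log2(5189)) = 13

bits = ceil(log2(5189)) = ceil(12.3412) = 13 bits


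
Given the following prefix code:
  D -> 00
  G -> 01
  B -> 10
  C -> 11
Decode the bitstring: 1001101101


Decoding step by step:
Bits 10 -> B
Bits 01 -> G
Bits 10 -> B
Bits 11 -> C
Bits 01 -> G


Decoded message: BGBCG


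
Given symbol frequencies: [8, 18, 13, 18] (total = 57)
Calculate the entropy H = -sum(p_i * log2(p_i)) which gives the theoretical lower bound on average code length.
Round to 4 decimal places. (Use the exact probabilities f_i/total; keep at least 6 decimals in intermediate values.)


Per-symbol terms -p_i * log2(p_i) with p_i = f_i/57:
  p = 8/57 = 0.140351: log2(p) = -2.832890, -p*log2(p) = 0.397599
  p = 18/57 = 0.315789: log2(p) = -1.662965, -p*log2(p) = 0.525147
  p = 13/57 = 0.228070: log2(p) = -2.132450, -p*log2(p) = 0.486348
  p = 18/57 = 0.315789: log2(p) = -1.662965, -p*log2(p) = 0.525147
H = 0.397599 + 0.525147 + 0.486348 + 0.525147 = 1.934241

H = 1.9342 bits/symbol


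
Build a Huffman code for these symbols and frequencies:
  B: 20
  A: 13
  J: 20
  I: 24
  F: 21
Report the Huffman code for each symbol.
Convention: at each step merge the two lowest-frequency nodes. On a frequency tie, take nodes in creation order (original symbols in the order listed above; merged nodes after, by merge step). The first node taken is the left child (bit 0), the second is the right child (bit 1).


Huffman tree construction:
Step 1: Merge A(13) + B(20) = 33
Step 2: Merge J(20) + F(21) = 41
Step 3: Merge I(24) + (A+B)(33) = 57
Step 4: Merge (J+F)(41) + (I+(A+B))(57) = 98
Read each symbol's code off the tree from the root (left child = 0, right child = 1).

Codes:
  B: 111 (length 3)
  A: 110 (length 3)
  J: 00 (length 2)
  I: 10 (length 2)
  F: 01 (length 2)
Average code length: 229/98 = 2.3367 bits/symbol


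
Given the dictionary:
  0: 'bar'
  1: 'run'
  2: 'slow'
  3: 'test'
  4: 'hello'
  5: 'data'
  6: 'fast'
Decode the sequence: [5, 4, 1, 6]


Look up each index in the dictionary:
  5 -> 'data'
  4 -> 'hello'
  1 -> 'run'
  6 -> 'fast'

Decoded: "data hello run fast"


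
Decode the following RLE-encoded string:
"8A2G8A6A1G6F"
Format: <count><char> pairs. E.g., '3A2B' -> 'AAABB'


Expanding each <count><char> pair:
  8A -> 'AAAAAAAA'
  2G -> 'GG'
  8A -> 'AAAAAAAA'
  6A -> 'AAAAAA'
  1G -> 'G'
  6F -> 'FFFFFF'

Decoded = AAAAAAAAGGAAAAAAAAAAAAAAGFFFFFF


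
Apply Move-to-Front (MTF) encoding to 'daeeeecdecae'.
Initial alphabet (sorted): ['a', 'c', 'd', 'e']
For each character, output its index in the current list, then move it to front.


MTF encoding:
'd': index 2 in ['a', 'c', 'd', 'e'] -> ['d', 'a', 'c', 'e']
'a': index 1 in ['d', 'a', 'c', 'e'] -> ['a', 'd', 'c', 'e']
'e': index 3 in ['a', 'd', 'c', 'e'] -> ['e', 'a', 'd', 'c']
'e': index 0 in ['e', 'a', 'd', 'c'] -> ['e', 'a', 'd', 'c']
'e': index 0 in ['e', 'a', 'd', 'c'] -> ['e', 'a', 'd', 'c']
'e': index 0 in ['e', 'a', 'd', 'c'] -> ['e', 'a', 'd', 'c']
'c': index 3 in ['e', 'a', 'd', 'c'] -> ['c', 'e', 'a', 'd']
'd': index 3 in ['c', 'e', 'a', 'd'] -> ['d', 'c', 'e', 'a']
'e': index 2 in ['d', 'c', 'e', 'a'] -> ['e', 'd', 'c', 'a']
'c': index 2 in ['e', 'd', 'c', 'a'] -> ['c', 'e', 'd', 'a']
'a': index 3 in ['c', 'e', 'd', 'a'] -> ['a', 'c', 'e', 'd']
'e': index 2 in ['a', 'c', 'e', 'd'] -> ['e', 'a', 'c', 'd']


Output: [2, 1, 3, 0, 0, 0, 3, 3, 2, 2, 3, 2]


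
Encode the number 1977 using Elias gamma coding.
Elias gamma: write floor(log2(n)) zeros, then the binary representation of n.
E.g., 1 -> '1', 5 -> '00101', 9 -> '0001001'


num_bits = floor(log2(1977)) + 1 = 11
leading_zeros = num_bits - 1 = 10
binary(1977) = 11110111001

Elias gamma(1977) = '0000000000' + '11110111001' = 000000000011110111001 (21 bits)


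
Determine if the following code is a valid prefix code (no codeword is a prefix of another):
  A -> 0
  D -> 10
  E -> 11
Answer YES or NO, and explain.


Checking each pair (does one codeword prefix another?):
  A='0' vs D='10': no prefix
  A='0' vs E='11': no prefix
  D='10' vs A='0': no prefix
  D='10' vs E='11': no prefix
  E='11' vs A='0': no prefix
  E='11' vs D='10': no prefix
No violation found over all pairs.

YES -- this is a valid prefix code. No codeword is a prefix of any other codeword.


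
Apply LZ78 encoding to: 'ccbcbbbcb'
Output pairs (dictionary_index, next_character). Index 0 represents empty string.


LZ78 encoding steps:
Dictionary: {0: ''}
Step 1: w='' (idx 0), next='c' -> output (0, 'c'), add 'c' as idx 1
Step 2: w='c' (idx 1), next='b' -> output (1, 'b'), add 'cb' as idx 2
Step 3: w='cb' (idx 2), next='b' -> output (2, 'b'), add 'cbb' as idx 3
Step 4: w='' (idx 0), next='b' -> output (0, 'b'), add 'b' as idx 4
Step 5: w='cb' (idx 2), end of input -> output (2, '')


Encoded: [(0, 'c'), (1, 'b'), (2, 'b'), (0, 'b'), (2, '')]


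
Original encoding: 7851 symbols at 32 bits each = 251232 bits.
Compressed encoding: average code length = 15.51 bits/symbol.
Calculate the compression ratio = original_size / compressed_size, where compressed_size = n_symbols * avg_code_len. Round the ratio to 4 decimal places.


original_size = n_symbols * orig_bits = 7851 * 32 = 251232 bits
compressed_size = n_symbols * avg_code_len = 7851 * 15.51 = 121769.01 bits
ratio = original_size / compressed_size = 251232 / 121769.01 = 2.0632

Compression ratio = 2.0632


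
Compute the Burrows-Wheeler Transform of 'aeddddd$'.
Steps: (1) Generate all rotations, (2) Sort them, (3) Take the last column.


Rotations (sorted):
  0: $aeddddd -> last char: d
  1: aeddddd$ -> last char: $
  2: d$aedddd -> last char: d
  3: dd$aeddd -> last char: d
  4: ddd$aedd -> last char: d
  5: dddd$aed -> last char: d
  6: ddddd$ae -> last char: e
  7: eddddd$a -> last char: a


BWT = d$ddddea


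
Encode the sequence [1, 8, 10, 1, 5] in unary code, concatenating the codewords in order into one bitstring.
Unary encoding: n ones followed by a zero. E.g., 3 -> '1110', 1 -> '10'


Encode each number as n ones followed by a terminating 0:
  1 -> 10 (2 bits)
  8 -> 111111110 (9 bits)
  10 -> 11111111110 (11 bits)
  1 -> 10 (2 bits)
  5 -> 111110 (6 bits)
Total length = 2 + 9 + 11 + 2 + 6 = 30 bits.

Unary([1, 8, 10, 1, 5]) = 101111111101111111111010111110 (30 bits)


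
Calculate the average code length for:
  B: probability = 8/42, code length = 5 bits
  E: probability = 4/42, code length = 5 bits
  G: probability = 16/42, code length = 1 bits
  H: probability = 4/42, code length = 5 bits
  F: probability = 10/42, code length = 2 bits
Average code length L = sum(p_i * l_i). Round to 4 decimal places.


Weighted contributions p_i * l_i:
  B: (8/42) * 5 = 40/42
  E: (4/42) * 5 = 20/42
  G: (16/42) * 1 = 16/42
  H: (4/42) * 5 = 20/42
  F: (10/42) * 2 = 20/42
Sum = (40 + 20 + 16 + 20 + 20)/42 = 116/42

L = 116/42 = 2.7619 bits/symbol


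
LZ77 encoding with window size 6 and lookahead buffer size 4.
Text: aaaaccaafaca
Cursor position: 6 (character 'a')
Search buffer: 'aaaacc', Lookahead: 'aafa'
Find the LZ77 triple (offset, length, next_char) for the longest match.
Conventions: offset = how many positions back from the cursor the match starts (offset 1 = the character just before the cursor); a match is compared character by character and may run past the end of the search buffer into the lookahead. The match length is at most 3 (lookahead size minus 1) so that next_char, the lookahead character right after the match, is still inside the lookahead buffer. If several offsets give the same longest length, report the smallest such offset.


Try each offset into the search buffer:
  offset=1 (pos 5, char 'c'): match length 0
  offset=2 (pos 4, char 'c'): match length 0
  offset=3 (pos 3, char 'a'): match length 1
  offset=4 (pos 2, char 'a'): match length 2
  offset=5 (pos 1, char 'a'): match length 2
  offset=6 (pos 0, char 'a'): match length 2
Longest match has length 2, found at offsets 4, 5, 6; take the smallest, offset 4.
next_char = character at position 6 + 2 = 8 -> 'f'

Best match: offset=4, length=2 (matching 'aa' starting at position 2)
LZ77 triple: (4, 2, 'f')


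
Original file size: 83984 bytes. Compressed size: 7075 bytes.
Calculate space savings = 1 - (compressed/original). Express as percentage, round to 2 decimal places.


ratio = compressed/original = 7075/83984 = 0.084242
savings = 1 - ratio = 1 - 0.084242 = 0.915758
as a percentage: 0.915758 * 100 = 91.58%

Space savings = 1 - 7075/83984 = 91.58%


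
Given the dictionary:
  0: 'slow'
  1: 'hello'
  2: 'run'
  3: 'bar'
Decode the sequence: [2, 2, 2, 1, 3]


Look up each index in the dictionary:
  2 -> 'run'
  2 -> 'run'
  2 -> 'run'
  1 -> 'hello'
  3 -> 'bar'

Decoded: "run run run hello bar"


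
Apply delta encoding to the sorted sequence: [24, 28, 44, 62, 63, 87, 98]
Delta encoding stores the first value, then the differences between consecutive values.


First value: 24
Deltas:
  28 - 24 = 4
  44 - 28 = 16
  62 - 44 = 18
  63 - 62 = 1
  87 - 63 = 24
  98 - 87 = 11


Delta encoded: [24, 4, 16, 18, 1, 24, 11]


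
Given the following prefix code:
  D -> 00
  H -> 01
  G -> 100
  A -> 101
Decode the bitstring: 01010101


Decoding step by step:
Bits 01 -> H
Bits 01 -> H
Bits 01 -> H
Bits 01 -> H


Decoded message: HHHH


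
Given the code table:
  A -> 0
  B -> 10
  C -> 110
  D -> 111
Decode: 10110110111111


Decoding:
10 -> B
110 -> C
110 -> C
111 -> D
111 -> D


Result: BCCDD


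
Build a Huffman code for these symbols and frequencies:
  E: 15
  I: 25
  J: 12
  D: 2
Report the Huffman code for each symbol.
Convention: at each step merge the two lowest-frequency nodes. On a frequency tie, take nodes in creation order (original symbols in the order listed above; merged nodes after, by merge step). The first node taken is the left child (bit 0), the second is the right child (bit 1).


Huffman tree construction:
Step 1: Merge D(2) + J(12) = 14
Step 2: Merge (D+J)(14) + E(15) = 29
Step 3: Merge I(25) + ((D+J)+E)(29) = 54
Read each symbol's code off the tree from the root (left child = 0, right child = 1).

Codes:
  E: 11 (length 2)
  I: 0 (length 1)
  J: 101 (length 3)
  D: 100 (length 3)
Average code length: 97/54 = 1.7963 bits/symbol


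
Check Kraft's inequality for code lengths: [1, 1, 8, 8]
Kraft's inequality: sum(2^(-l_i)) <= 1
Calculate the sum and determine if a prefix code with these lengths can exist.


Sum = 2^(-1) + 2^(-1) + 2^(-8) + 2^(-8)
    = 0.5 + 0.5 + 0.00390625 + 0.00390625
    = 258/256 = 1.0078125
Since 1.0078125 > 1, Kraft's inequality is NOT satisfied.
A prefix code with these lengths CANNOT exist.

Kraft sum = 1.0078125. Not satisfied.


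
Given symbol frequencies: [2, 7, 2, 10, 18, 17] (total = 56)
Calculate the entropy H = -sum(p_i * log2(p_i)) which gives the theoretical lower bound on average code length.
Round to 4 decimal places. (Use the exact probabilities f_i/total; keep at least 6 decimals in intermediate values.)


Per-symbol terms -p_i * log2(p_i) with p_i = f_i/56:
  p = 2/56 = 0.035714: log2(p) = -4.807355, -p*log2(p) = 0.171691
  p = 7/56 = 0.125000: log2(p) = -3.000000, -p*log2(p) = 0.375000
  p = 2/56 = 0.035714: log2(p) = -4.807355, -p*log2(p) = 0.171691
  p = 10/56 = 0.178571: log2(p) = -2.485427, -p*log2(p) = 0.443826
  p = 18/56 = 0.321429: log2(p) = -1.637430, -p*log2(p) = 0.526317
  p = 17/56 = 0.303571: log2(p) = -1.719892, -p*log2(p) = 0.522110
H = 0.171691 + 0.375000 + 0.171691 + 0.443826 + 0.526317 + 0.522110 = 2.210635

H = 2.2106 bits/symbol


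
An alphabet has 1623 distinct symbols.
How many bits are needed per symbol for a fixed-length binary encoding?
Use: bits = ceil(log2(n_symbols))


log2(1623) = 10.6644
Bracket: 2^10 = 1024 < 1623 <= 2^11 = 2048
So ceil(log2(1623)) = 11

bits = ceil(log2(1623)) = ceil(10.6644) = 11 bits


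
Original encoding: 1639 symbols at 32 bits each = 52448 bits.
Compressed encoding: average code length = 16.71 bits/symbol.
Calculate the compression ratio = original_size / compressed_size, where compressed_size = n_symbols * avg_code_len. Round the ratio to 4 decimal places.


original_size = n_symbols * orig_bits = 1639 * 32 = 52448 bits
compressed_size = n_symbols * avg_code_len = 1639 * 16.71 = 27387.69 bits
ratio = original_size / compressed_size = 52448 / 27387.69 = 1.915

Compression ratio = 1.915


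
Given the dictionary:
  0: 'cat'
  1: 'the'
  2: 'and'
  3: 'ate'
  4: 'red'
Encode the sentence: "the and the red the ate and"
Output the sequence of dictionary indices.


Look up each word in the dictionary:
  'the' -> 1
  'and' -> 2
  'the' -> 1
  'red' -> 4
  'the' -> 1
  'ate' -> 3
  'and' -> 2

Encoded: [1, 2, 1, 4, 1, 3, 2]


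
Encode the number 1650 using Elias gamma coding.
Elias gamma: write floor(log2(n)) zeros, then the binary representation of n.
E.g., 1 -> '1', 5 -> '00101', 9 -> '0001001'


num_bits = floor(log2(1650)) + 1 = 11
leading_zeros = num_bits - 1 = 10
binary(1650) = 11001110010

Elias gamma(1650) = '0000000000' + '11001110010' = 000000000011001110010 (21 bits)


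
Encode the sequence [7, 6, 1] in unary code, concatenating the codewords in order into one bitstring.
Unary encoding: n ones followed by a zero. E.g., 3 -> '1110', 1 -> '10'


Encode each number as n ones followed by a terminating 0:
  7 -> 11111110 (8 bits)
  6 -> 1111110 (7 bits)
  1 -> 10 (2 bits)
Total length = 8 + 7 + 2 = 17 bits.

Unary([7, 6, 1]) = 11111110111111010 (17 bits)


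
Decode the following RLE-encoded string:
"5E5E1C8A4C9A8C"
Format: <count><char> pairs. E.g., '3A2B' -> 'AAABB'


Expanding each <count><char> pair:
  5E -> 'EEEEE'
  5E -> 'EEEEE'
  1C -> 'C'
  8A -> 'AAAAAAAA'
  4C -> 'CCCC'
  9A -> 'AAAAAAAAA'
  8C -> 'CCCCCCCC'

Decoded = EEEEEEEEEECAAAAAAAACCCCAAAAAAAAACCCCCCCC


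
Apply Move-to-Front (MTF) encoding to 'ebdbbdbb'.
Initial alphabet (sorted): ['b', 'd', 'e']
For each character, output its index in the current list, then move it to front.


MTF encoding:
'e': index 2 in ['b', 'd', 'e'] -> ['e', 'b', 'd']
'b': index 1 in ['e', 'b', 'd'] -> ['b', 'e', 'd']
'd': index 2 in ['b', 'e', 'd'] -> ['d', 'b', 'e']
'b': index 1 in ['d', 'b', 'e'] -> ['b', 'd', 'e']
'b': index 0 in ['b', 'd', 'e'] -> ['b', 'd', 'e']
'd': index 1 in ['b', 'd', 'e'] -> ['d', 'b', 'e']
'b': index 1 in ['d', 'b', 'e'] -> ['b', 'd', 'e']
'b': index 0 in ['b', 'd', 'e'] -> ['b', 'd', 'e']


Output: [2, 1, 2, 1, 0, 1, 1, 0]


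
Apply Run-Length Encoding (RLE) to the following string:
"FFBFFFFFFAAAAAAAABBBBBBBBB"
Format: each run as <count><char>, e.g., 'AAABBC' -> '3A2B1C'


Scanning runs left to right:
  i=0: run of 'F' x 2 -> '2F'
  i=2: run of 'B' x 1 -> '1B'
  i=3: run of 'F' x 6 -> '6F'
  i=9: run of 'A' x 8 -> '8A'
  i=17: run of 'B' x 9 -> '9B'

RLE = 2F1B6F8A9B


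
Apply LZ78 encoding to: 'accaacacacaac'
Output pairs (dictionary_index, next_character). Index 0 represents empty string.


LZ78 encoding steps:
Dictionary: {0: ''}
Step 1: w='' (idx 0), next='a' -> output (0, 'a'), add 'a' as idx 1
Step 2: w='' (idx 0), next='c' -> output (0, 'c'), add 'c' as idx 2
Step 3: w='c' (idx 2), next='a' -> output (2, 'a'), add 'ca' as idx 3
Step 4: w='a' (idx 1), next='c' -> output (1, 'c'), add 'ac' as idx 4
Step 5: w='ac' (idx 4), next='a' -> output (4, 'a'), add 'aca' as idx 5
Step 6: w='ca' (idx 3), next='a' -> output (3, 'a'), add 'caa' as idx 6
Step 7: w='c' (idx 2), end of input -> output (2, '')


Encoded: [(0, 'a'), (0, 'c'), (2, 'a'), (1, 'c'), (4, 'a'), (3, 'a'), (2, '')]


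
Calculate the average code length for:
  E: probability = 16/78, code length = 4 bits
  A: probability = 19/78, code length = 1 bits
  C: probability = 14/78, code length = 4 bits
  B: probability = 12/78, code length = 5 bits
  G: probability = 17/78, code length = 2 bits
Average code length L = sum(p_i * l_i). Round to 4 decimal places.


Weighted contributions p_i * l_i:
  E: (16/78) * 4 = 64/78
  A: (19/78) * 1 = 19/78
  C: (14/78) * 4 = 56/78
  B: (12/78) * 5 = 60/78
  G: (17/78) * 2 = 34/78
Sum = (64 + 19 + 56 + 60 + 34)/78 = 233/78

L = 233/78 = 2.9872 bits/symbol


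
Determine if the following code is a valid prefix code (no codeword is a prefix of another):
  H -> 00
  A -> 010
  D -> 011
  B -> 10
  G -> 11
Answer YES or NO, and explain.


Checking each pair (does one codeword prefix another?):
  H='00' vs A='010': no prefix
  H='00' vs D='011': no prefix
  H='00' vs B='10': no prefix
  H='00' vs G='11': no prefix
  A='010' vs H='00': no prefix
  A='010' vs D='011': no prefix
  A='010' vs B='10': no prefix
  A='010' vs G='11': no prefix
  D='011' vs H='00': no prefix
  D='011' vs A='010': no prefix
  D='011' vs B='10': no prefix
  D='011' vs G='11': no prefix
  B='10' vs H='00': no prefix
  B='10' vs A='010': no prefix
  B='10' vs D='011': no prefix
  B='10' vs G='11': no prefix
  G='11' vs H='00': no prefix
  G='11' vs A='010': no prefix
  G='11' vs D='011': no prefix
  G='11' vs B='10': no prefix
No violation found over all pairs.

YES -- this is a valid prefix code. No codeword is a prefix of any other codeword.


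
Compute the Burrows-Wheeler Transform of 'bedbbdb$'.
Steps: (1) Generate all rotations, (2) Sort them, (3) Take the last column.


Rotations (sorted):
  0: $bedbbdb -> last char: b
  1: b$bedbbd -> last char: d
  2: bbdb$bed -> last char: d
  3: bdb$bedb -> last char: b
  4: bedbbdb$ -> last char: $
  5: db$bedbb -> last char: b
  6: dbbdb$be -> last char: e
  7: edbbdb$b -> last char: b


BWT = bddb$beb


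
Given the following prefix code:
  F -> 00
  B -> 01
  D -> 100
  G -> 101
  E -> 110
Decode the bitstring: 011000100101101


Decoding step by step:
Bits 01 -> B
Bits 100 -> D
Bits 01 -> B
Bits 00 -> F
Bits 101 -> G
Bits 101 -> G


Decoded message: BDBFGG


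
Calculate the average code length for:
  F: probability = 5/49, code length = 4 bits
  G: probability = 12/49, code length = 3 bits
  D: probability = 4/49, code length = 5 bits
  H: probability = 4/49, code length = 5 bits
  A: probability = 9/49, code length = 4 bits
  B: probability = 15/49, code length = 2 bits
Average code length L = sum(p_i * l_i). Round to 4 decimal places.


Weighted contributions p_i * l_i:
  F: (5/49) * 4 = 20/49
  G: (12/49) * 3 = 36/49
  D: (4/49) * 5 = 20/49
  H: (4/49) * 5 = 20/49
  A: (9/49) * 4 = 36/49
  B: (15/49) * 2 = 30/49
Sum = (20 + 36 + 20 + 20 + 36 + 30)/49 = 162/49

L = 162/49 = 3.3061 bits/symbol


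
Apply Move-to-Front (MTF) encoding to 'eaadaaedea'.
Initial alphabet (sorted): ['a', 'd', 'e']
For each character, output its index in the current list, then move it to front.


MTF encoding:
'e': index 2 in ['a', 'd', 'e'] -> ['e', 'a', 'd']
'a': index 1 in ['e', 'a', 'd'] -> ['a', 'e', 'd']
'a': index 0 in ['a', 'e', 'd'] -> ['a', 'e', 'd']
'd': index 2 in ['a', 'e', 'd'] -> ['d', 'a', 'e']
'a': index 1 in ['d', 'a', 'e'] -> ['a', 'd', 'e']
'a': index 0 in ['a', 'd', 'e'] -> ['a', 'd', 'e']
'e': index 2 in ['a', 'd', 'e'] -> ['e', 'a', 'd']
'd': index 2 in ['e', 'a', 'd'] -> ['d', 'e', 'a']
'e': index 1 in ['d', 'e', 'a'] -> ['e', 'd', 'a']
'a': index 2 in ['e', 'd', 'a'] -> ['a', 'e', 'd']


Output: [2, 1, 0, 2, 1, 0, 2, 2, 1, 2]


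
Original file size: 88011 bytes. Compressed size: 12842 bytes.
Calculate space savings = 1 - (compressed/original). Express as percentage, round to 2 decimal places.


ratio = compressed/original = 12842/88011 = 0.145914
savings = 1 - ratio = 1 - 0.145914 = 0.854086
as a percentage: 0.854086 * 100 = 85.41%

Space savings = 1 - 12842/88011 = 85.41%


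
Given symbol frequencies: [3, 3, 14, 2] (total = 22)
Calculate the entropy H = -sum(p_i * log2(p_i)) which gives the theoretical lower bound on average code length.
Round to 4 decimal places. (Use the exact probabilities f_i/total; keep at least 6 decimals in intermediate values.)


Per-symbol terms -p_i * log2(p_i) with p_i = f_i/22:
  p = 3/22 = 0.136364: log2(p) = -2.874469, -p*log2(p) = 0.391973
  p = 3/22 = 0.136364: log2(p) = -2.874469, -p*log2(p) = 0.391973
  p = 14/22 = 0.636364: log2(p) = -0.652077, -p*log2(p) = 0.414958
  p = 2/22 = 0.090909: log2(p) = -3.459432, -p*log2(p) = 0.314494
H = 0.391973 + 0.391973 + 0.414958 + 0.314494 = 1.513398

H = 1.5134 bits/symbol


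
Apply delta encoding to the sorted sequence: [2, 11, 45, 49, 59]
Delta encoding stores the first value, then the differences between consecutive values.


First value: 2
Deltas:
  11 - 2 = 9
  45 - 11 = 34
  49 - 45 = 4
  59 - 49 = 10


Delta encoded: [2, 9, 34, 4, 10]


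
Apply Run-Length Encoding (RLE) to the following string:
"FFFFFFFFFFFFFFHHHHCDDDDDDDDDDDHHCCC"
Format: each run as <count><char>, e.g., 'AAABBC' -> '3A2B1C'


Scanning runs left to right:
  i=0: run of 'F' x 14 -> '14F'
  i=14: run of 'H' x 4 -> '4H'
  i=18: run of 'C' x 1 -> '1C'
  i=19: run of 'D' x 11 -> '11D'
  i=30: run of 'H' x 2 -> '2H'
  i=32: run of 'C' x 3 -> '3C'

RLE = 14F4H1C11D2H3C


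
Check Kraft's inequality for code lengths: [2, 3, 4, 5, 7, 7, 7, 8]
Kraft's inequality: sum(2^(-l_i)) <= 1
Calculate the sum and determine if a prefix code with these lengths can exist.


Sum = 2^(-2) + 2^(-3) + 2^(-4) + 2^(-5) + 2^(-7) + 2^(-7) + 2^(-7) + 2^(-8)
    = 0.25 + 0.125 + 0.0625 + 0.03125 + 0.0078125 + 0.0078125 + 0.0078125 + 0.00390625
    = 127/256 = 0.49609375
Since 0.49609375 <= 1, Kraft's inequality IS satisfied.
A prefix code with these lengths CAN exist.

Kraft sum = 0.49609375. Satisfied.


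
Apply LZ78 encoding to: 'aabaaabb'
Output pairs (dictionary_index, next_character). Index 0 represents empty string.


LZ78 encoding steps:
Dictionary: {0: ''}
Step 1: w='' (idx 0), next='a' -> output (0, 'a'), add 'a' as idx 1
Step 2: w='a' (idx 1), next='b' -> output (1, 'b'), add 'ab' as idx 2
Step 3: w='a' (idx 1), next='a' -> output (1, 'a'), add 'aa' as idx 3
Step 4: w='ab' (idx 2), next='b' -> output (2, 'b'), add 'abb' as idx 4


Encoded: [(0, 'a'), (1, 'b'), (1, 'a'), (2, 'b')]


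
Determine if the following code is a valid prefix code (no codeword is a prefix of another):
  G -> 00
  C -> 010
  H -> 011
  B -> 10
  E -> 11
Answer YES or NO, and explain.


Checking each pair (does one codeword prefix another?):
  G='00' vs C='010': no prefix
  G='00' vs H='011': no prefix
  G='00' vs B='10': no prefix
  G='00' vs E='11': no prefix
  C='010' vs G='00': no prefix
  C='010' vs H='011': no prefix
  C='010' vs B='10': no prefix
  C='010' vs E='11': no prefix
  H='011' vs G='00': no prefix
  H='011' vs C='010': no prefix
  H='011' vs B='10': no prefix
  H='011' vs E='11': no prefix
  B='10' vs G='00': no prefix
  B='10' vs C='010': no prefix
  B='10' vs H='011': no prefix
  B='10' vs E='11': no prefix
  E='11' vs G='00': no prefix
  E='11' vs C='010': no prefix
  E='11' vs H='011': no prefix
  E='11' vs B='10': no prefix
No violation found over all pairs.

YES -- this is a valid prefix code. No codeword is a prefix of any other codeword.


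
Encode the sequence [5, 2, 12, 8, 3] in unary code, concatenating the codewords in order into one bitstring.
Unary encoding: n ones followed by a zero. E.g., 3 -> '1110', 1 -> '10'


Encode each number as n ones followed by a terminating 0:
  5 -> 111110 (6 bits)
  2 -> 110 (3 bits)
  12 -> 1111111111110 (13 bits)
  8 -> 111111110 (9 bits)
  3 -> 1110 (4 bits)
Total length = 6 + 3 + 13 + 9 + 4 = 35 bits.

Unary([5, 2, 12, 8, 3]) = 11111011011111111111101111111101110 (35 bits)


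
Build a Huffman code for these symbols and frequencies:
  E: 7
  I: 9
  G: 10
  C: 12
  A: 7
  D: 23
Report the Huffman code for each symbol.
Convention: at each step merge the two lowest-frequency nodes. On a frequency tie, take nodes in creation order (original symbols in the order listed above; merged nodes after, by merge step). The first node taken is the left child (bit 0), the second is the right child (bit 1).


Huffman tree construction:
Step 1: Merge E(7) + A(7) = 14
Step 2: Merge I(9) + G(10) = 19
Step 3: Merge C(12) + (E+A)(14) = 26
Step 4: Merge (I+G)(19) + D(23) = 42
Step 5: Merge (C+(E+A))(26) + ((I+G)+D)(42) = 68
Read each symbol's code off the tree from the root (left child = 0, right child = 1).

Codes:
  E: 010 (length 3)
  I: 100 (length 3)
  G: 101 (length 3)
  C: 00 (length 2)
  A: 011 (length 3)
  D: 11 (length 2)
Average code length: 169/68 = 2.4853 bits/symbol


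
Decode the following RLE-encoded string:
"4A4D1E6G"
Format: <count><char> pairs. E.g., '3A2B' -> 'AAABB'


Expanding each <count><char> pair:
  4A -> 'AAAA'
  4D -> 'DDDD'
  1E -> 'E'
  6G -> 'GGGGGG'

Decoded = AAAADDDDEGGGGGG


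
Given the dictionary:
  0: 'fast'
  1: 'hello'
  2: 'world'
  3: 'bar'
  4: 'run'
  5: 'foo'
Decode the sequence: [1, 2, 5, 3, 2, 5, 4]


Look up each index in the dictionary:
  1 -> 'hello'
  2 -> 'world'
  5 -> 'foo'
  3 -> 'bar'
  2 -> 'world'
  5 -> 'foo'
  4 -> 'run'

Decoded: "hello world foo bar world foo run"


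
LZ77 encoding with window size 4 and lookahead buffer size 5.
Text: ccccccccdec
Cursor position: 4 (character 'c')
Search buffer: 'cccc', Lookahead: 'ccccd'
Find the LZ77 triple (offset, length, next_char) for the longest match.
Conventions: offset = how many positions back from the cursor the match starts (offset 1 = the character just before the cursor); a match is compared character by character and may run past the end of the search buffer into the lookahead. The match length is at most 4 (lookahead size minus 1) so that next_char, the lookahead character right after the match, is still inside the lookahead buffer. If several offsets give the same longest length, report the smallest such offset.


Try each offset into the search buffer:
  offset=1 (pos 3, char 'c'): match length 4
  offset=2 (pos 2, char 'c'): match length 4
  offset=3 (pos 1, char 'c'): match length 4
  offset=4 (pos 0, char 'c'): match length 4
Longest match has length 4, found at offsets 1, 2, 3, 4; take the smallest, offset 1.
next_char = character at position 4 + 4 = 8 -> 'd'

Best match: offset=1, length=4 (matching 'cccc' starting at position 3)
LZ77 triple: (1, 4, 'd')


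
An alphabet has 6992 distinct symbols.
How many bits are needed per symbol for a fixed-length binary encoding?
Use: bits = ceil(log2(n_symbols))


log2(6992) = 12.7715
Bracket: 2^12 = 4096 < 6992 <= 2^13 = 8192
So ceil(log2(6992)) = 13

bits = ceil(log2(6992)) = ceil(12.7715) = 13 bits


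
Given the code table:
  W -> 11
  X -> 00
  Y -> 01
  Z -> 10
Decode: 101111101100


Decoding:
10 -> Z
11 -> W
11 -> W
10 -> Z
11 -> W
00 -> X


Result: ZWWZWX


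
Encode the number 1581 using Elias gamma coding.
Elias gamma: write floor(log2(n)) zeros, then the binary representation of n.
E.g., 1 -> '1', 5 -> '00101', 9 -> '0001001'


num_bits = floor(log2(1581)) + 1 = 11
leading_zeros = num_bits - 1 = 10
binary(1581) = 11000101101

Elias gamma(1581) = '0000000000' + '11000101101' = 000000000011000101101 (21 bits)


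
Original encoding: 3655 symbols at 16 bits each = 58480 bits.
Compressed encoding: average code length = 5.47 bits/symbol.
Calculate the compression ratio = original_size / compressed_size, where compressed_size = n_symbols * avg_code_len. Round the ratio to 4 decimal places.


original_size = n_symbols * orig_bits = 3655 * 16 = 58480 bits
compressed_size = n_symbols * avg_code_len = 3655 * 5.47 = 19992.85 bits
ratio = original_size / compressed_size = 58480 / 19992.85 = 2.925

Compression ratio = 2.925


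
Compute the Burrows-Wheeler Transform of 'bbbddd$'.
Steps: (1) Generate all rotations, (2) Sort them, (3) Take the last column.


Rotations (sorted):
  0: $bbbddd -> last char: d
  1: bbbddd$ -> last char: $
  2: bbddd$b -> last char: b
  3: bddd$bb -> last char: b
  4: d$bbbdd -> last char: d
  5: dd$bbbd -> last char: d
  6: ddd$bbb -> last char: b


BWT = d$bbddb


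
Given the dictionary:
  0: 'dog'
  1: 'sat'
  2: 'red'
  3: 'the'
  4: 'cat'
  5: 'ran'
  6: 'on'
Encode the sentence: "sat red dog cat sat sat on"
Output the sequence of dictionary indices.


Look up each word in the dictionary:
  'sat' -> 1
  'red' -> 2
  'dog' -> 0
  'cat' -> 4
  'sat' -> 1
  'sat' -> 1
  'on' -> 6

Encoded: [1, 2, 0, 4, 1, 1, 6]


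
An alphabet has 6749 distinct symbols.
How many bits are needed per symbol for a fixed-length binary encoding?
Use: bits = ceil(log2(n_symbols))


log2(6749) = 12.7205
Bracket: 2^12 = 4096 < 6749 <= 2^13 = 8192
So ceil(log2(6749)) = 13

bits = ceil(log2(6749)) = ceil(12.7205) = 13 bits


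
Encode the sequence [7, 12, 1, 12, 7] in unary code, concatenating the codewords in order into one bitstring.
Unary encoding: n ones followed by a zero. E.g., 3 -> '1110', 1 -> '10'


Encode each number as n ones followed by a terminating 0:
  7 -> 11111110 (8 bits)
  12 -> 1111111111110 (13 bits)
  1 -> 10 (2 bits)
  12 -> 1111111111110 (13 bits)
  7 -> 11111110 (8 bits)
Total length = 8 + 13 + 2 + 13 + 8 = 44 bits.

Unary([7, 12, 1, 12, 7]) = 11111110111111111111010111111111111011111110 (44 bits)


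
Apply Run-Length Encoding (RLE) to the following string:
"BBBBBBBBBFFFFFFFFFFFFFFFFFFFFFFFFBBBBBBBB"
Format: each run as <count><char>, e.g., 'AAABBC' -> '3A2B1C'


Scanning runs left to right:
  i=0: run of 'B' x 9 -> '9B'
  i=9: run of 'F' x 24 -> '24F'
  i=33: run of 'B' x 8 -> '8B'

RLE = 9B24F8B


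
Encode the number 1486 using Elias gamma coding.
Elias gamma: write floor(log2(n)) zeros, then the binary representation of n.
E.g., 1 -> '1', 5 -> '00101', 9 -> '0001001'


num_bits = floor(log2(1486)) + 1 = 11
leading_zeros = num_bits - 1 = 10
binary(1486) = 10111001110

Elias gamma(1486) = '0000000000' + '10111001110' = 000000000010111001110 (21 bits)


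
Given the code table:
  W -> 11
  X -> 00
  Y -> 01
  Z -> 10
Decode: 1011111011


Decoding:
10 -> Z
11 -> W
11 -> W
10 -> Z
11 -> W


Result: ZWWZW


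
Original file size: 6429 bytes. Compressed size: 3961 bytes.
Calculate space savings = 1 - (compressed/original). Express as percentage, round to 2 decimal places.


ratio = compressed/original = 3961/6429 = 0.616114
savings = 1 - ratio = 1 - 0.616114 = 0.383886
as a percentage: 0.383886 * 100 = 38.39%

Space savings = 1 - 3961/6429 = 38.39%


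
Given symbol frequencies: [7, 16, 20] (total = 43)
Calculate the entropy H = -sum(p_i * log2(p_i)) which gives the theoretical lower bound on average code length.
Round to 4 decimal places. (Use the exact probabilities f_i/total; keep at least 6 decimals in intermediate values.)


Per-symbol terms -p_i * log2(p_i) with p_i = f_i/43:
  p = 7/43 = 0.162791: log2(p) = -2.618910, -p*log2(p) = 0.426334
  p = 16/43 = 0.372093: log2(p) = -1.426265, -p*log2(p) = 0.530703
  p = 20/43 = 0.465116: log2(p) = -1.104337, -p*log2(p) = 0.513645
H = 0.426334 + 0.530703 + 0.513645 = 1.470682

H = 1.4707 bits/symbol
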